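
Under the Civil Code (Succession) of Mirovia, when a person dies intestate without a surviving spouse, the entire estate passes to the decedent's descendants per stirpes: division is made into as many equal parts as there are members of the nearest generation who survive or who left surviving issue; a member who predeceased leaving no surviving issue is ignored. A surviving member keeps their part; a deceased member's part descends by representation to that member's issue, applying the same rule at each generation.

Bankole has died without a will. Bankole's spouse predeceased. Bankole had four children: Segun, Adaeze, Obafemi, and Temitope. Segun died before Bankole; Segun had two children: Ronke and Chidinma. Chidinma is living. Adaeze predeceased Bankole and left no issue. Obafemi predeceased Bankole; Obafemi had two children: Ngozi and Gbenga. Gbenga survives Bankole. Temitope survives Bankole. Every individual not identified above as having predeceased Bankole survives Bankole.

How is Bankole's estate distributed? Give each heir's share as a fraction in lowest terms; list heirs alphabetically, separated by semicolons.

Chidinma 1/6; Gbenga 1/6; Ngozi 1/6; Ronke 1/6; Temitope 1/3

There is no surviving spouse, so the entire estate passes to Bankole's descendants per stirpes.
Adaeze left no surviving issue, so that branch lapses and is disregarded.
The estate is divided into 3 equal shares of 1/3 among Segun, Obafemi, Temitope.
Segun predeceased; the 1/3 allotted to Segun's branch passes to Segun's issue by representation.
The 1/3 is divided into 2 equal shares of 1/6 among Ronke, Chidinma.
Ronke is living and takes 1/6.
Chidinma is living and takes 1/6.
Obafemi predeceased; the 1/3 allotted to Obafemi's branch passes to Obafemi's issue by representation.
The 1/3 is divided into 2 equal shares of 1/6 among Ngozi, Gbenga.
Ngozi is living and takes 1/6.
Gbenga is living and takes 1/6.
Temitope is living and takes 1/3.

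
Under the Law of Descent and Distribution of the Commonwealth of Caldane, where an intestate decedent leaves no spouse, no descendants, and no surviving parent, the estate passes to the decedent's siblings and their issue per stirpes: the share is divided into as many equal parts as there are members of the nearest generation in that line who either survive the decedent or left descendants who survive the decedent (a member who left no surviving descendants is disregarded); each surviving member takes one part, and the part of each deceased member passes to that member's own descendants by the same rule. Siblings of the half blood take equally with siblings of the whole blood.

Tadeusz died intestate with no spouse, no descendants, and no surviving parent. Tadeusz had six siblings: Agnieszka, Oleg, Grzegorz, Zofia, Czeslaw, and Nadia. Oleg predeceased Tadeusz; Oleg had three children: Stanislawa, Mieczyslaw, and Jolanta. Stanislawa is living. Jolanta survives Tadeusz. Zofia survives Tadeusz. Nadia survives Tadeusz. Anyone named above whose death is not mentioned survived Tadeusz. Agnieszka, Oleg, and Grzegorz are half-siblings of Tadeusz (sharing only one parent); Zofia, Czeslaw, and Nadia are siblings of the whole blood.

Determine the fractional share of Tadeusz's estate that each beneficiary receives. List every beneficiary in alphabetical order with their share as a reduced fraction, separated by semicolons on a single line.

Agnieszka 1/6; Czeslaw 1/6; Grzegorz 1/6; Jolanta 1/18; Mieczyslaw 1/18; Nadia 1/6; Stanislawa 1/18; Zofia 1/6

No spouse, descendants, or parent survives, so the estate passes to Tadeusz's siblings per stirpes.
Half-blood and whole-blood siblings take equally under the stated rule.
The estate is divided into 6 equal shares of 1/6 among Agnieszka, Oleg, Grzegorz, Zofia, Czeslaw, Nadia.
Agnieszka is living and takes 1/6.
Oleg predeceased; the 1/6 allotted to Oleg's branch passes to Oleg's issue by representation.
The 1/6 is divided into 3 equal shares of 1/18 among Stanislawa, Mieczyslaw, Jolanta.
Stanislawa is living and takes 1/18.
Mieczyslaw is living and takes 1/18.
Jolanta is living and takes 1/18.
Grzegorz is living and takes 1/6.
Zofia is living and takes 1/6.
Czeslaw is living and takes 1/6.
Nadia is living and takes 1/6.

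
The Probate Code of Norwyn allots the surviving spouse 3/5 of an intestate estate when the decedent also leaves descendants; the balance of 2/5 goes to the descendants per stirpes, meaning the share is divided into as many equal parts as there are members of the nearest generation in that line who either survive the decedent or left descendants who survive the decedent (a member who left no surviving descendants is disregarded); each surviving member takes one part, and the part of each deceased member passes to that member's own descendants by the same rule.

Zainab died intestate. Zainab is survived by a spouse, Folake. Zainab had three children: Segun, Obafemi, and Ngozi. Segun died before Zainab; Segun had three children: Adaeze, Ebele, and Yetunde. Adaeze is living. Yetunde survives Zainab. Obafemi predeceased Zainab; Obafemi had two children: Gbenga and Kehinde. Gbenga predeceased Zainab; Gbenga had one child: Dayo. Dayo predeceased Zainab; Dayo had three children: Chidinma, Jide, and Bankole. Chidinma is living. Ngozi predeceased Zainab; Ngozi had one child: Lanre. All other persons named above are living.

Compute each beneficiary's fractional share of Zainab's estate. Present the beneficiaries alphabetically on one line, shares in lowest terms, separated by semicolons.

Folake, as surviving spouse, takes 3/5.
The remaining 2/5 passes to Zainab's descendants per stirpes.
The 2/5 is divided into 3 equal shares of 2/15 among Segun, Obafemi, Ngozi.
Segun predeceased; the 2/15 allotted to Segun's branch passes to Segun's issue by representation.
The 2/15 is divided into 3 equal shares of 2/45 among Adaeze, Ebele, Yetunde.
Adaeze is living and takes 2/45.
Ebele is living and takes 2/45.
Yetunde is living and takes 2/45.
Obafemi predeceased; the 2/15 allotted to Obafemi's branch passes to Obafemi's issue by representation.
The 2/15 is divided into 2 equal shares of 1/15 among Gbenga, Kehinde.
Gbenga predeceased; the 1/15 allotted to Gbenga's branch passes to Gbenga's issue by representation.
Dayo's line is the sole branch at this level, so the full 1/15 passes to Dayo's issue by representation.
The 1/15 is divided into 3 equal shares of 1/45 among Chidinma, Jide, Bankole.
Chidinma is living and takes 1/45.
Jide is living and takes 1/45.
Bankole is living and takes 1/45.
Kehinde is living and takes 1/15.
Ngozi predeceased; the 2/15 allotted to Ngozi's branch passes to Ngozi's issue by representation.
Lanre is the sole taker at this level and receives the full 2/15.

Adaeze 2/45; Bankole 1/45; Chidinma 1/45; Ebele 2/45; Folake 3/5; Jide 1/45; Kehinde 1/15; Lanre 2/15; Yetunde 2/45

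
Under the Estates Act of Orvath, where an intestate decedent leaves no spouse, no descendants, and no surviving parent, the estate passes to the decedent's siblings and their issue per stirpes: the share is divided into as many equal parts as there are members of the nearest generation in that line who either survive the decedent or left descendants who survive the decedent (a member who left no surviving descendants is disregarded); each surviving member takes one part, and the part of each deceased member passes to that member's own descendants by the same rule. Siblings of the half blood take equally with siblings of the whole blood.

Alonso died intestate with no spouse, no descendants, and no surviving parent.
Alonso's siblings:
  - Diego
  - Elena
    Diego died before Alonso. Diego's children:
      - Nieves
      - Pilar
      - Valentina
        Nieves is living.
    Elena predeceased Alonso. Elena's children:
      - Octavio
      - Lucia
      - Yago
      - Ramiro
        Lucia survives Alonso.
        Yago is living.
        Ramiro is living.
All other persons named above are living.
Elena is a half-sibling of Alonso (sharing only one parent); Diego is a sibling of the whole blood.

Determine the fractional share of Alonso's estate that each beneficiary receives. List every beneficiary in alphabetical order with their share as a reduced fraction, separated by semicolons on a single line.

No spouse, descendants, or parent survives, so the estate passes to Alonso's siblings per stirpes.
Half-blood and whole-blood siblings take equally under the stated rule.
The estate is divided into 2 equal shares of 1/2 among Diego, Elena.
Diego predeceased; the 1/2 allotted to Diego's branch passes to Diego's issue by representation.
The 1/2 is divided into 3 equal shares of 1/6 among Nieves, Pilar, Valentina.
Nieves is living and takes 1/6.
Pilar is living and takes 1/6.
Valentina is living and takes 1/6.
Elena predeceased; the 1/2 allotted to Elena's branch passes to Elena's issue by representation.
The 1/2 is divided into 4 equal shares of 1/8 among Octavio, Lucia, Yago, Ramiro.
Octavio is living and takes 1/8.
Lucia is living and takes 1/8.
Yago is living and takes 1/8.
Ramiro is living and takes 1/8.

Lucia 1/8; Nieves 1/6; Octavio 1/8; Pilar 1/6; Ramiro 1/8; Valentina 1/6; Yago 1/8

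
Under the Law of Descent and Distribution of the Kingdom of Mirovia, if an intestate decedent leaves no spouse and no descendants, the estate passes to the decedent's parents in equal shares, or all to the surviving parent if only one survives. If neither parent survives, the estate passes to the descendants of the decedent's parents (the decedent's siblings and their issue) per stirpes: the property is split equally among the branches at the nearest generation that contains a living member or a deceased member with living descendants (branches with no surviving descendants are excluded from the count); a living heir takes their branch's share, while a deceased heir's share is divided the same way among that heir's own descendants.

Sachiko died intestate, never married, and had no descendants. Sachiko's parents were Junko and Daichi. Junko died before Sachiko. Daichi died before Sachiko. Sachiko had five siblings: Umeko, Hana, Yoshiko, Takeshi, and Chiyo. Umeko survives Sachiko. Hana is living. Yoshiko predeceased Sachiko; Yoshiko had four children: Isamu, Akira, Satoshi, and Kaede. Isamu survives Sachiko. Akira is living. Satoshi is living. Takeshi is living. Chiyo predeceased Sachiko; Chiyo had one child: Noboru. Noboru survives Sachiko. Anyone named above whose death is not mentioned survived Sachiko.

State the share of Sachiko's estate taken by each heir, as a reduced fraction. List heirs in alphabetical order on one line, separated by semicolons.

Akira 1/20; Hana 1/5; Isamu 1/20; Kaede 1/20; Noboru 1/5; Satoshi 1/20; Takeshi 1/5; Umeko 1/5

Neither parent survives and there are no descendants, so the estate passes to Sachiko's siblings and their issue per stirpes.
The estate is divided into 5 equal shares of 1/5 among Umeko, Hana, Yoshiko, Takeshi, Chiyo.
Umeko is living and takes 1/5.
Hana is living and takes 1/5.
Yoshiko predeceased; the 1/5 allotted to Yoshiko's branch passes to Yoshiko's issue by representation.
The 1/5 is divided into 4 equal shares of 1/20 among Isamu, Akira, Satoshi, Kaede.
Isamu is living and takes 1/20.
Akira is living and takes 1/20.
Satoshi is living and takes 1/20.
Kaede is living and takes 1/20.
Takeshi is living and takes 1/5.
Chiyo predeceased; the 1/5 allotted to Chiyo's branch passes to Chiyo's issue by representation.
Noboru is the sole taker at this level and receives the full 1/5.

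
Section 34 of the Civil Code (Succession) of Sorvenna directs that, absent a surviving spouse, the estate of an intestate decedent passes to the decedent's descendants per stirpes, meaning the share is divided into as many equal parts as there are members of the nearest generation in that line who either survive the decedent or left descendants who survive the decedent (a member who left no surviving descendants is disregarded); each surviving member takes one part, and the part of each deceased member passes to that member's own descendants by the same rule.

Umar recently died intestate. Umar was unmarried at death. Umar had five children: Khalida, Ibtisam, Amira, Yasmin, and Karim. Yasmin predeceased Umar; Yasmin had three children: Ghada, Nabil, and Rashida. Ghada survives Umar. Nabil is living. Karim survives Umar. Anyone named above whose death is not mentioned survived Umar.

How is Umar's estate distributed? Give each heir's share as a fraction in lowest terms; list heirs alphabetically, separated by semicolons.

Amira 1/5; Ghada 1/15; Ibtisam 1/5; Karim 1/5; Khalida 1/5; Nabil 1/15; Rashida 1/15

There is no surviving spouse, so the entire estate passes to Umar's descendants per stirpes.
The estate is divided into 5 equal shares of 1/5 among Khalida, Ibtisam, Amira, Yasmin, Karim.
Khalida is living and takes 1/5.
Ibtisam is living and takes 1/5.
Amira is living and takes 1/5.
Yasmin predeceased; the 1/5 allotted to Yasmin's branch passes to Yasmin's issue by representation.
The 1/5 is divided into 3 equal shares of 1/15 among Ghada, Nabil, Rashida.
Ghada is living and takes 1/15.
Nabil is living and takes 1/15.
Rashida is living and takes 1/15.
Karim is living and takes 1/5.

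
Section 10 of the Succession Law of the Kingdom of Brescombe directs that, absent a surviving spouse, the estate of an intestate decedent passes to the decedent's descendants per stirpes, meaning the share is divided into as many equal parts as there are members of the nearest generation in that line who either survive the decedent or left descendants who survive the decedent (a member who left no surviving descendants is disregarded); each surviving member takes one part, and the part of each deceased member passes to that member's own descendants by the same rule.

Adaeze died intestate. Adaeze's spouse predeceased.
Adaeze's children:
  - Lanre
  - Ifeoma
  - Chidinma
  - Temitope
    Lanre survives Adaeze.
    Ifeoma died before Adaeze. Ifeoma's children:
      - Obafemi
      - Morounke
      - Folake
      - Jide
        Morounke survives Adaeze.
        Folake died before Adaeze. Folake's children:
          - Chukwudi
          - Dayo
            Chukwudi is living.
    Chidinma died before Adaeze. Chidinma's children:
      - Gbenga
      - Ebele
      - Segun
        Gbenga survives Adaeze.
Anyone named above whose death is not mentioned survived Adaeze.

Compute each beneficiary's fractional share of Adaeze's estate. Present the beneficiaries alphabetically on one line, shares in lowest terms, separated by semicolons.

There is no surviving spouse, so the entire estate passes to Adaeze's descendants per stirpes.
The estate is divided into 4 equal shares of 1/4 among Lanre, Ifeoma, Chidinma, Temitope.
Lanre is living and takes 1/4.
Ifeoma predeceased; the 1/4 allotted to Ifeoma's branch passes to Ifeoma's issue by representation.
The 1/4 is divided into 4 equal shares of 1/16 among Obafemi, Morounke, Folake, Jide.
Obafemi is living and takes 1/16.
Morounke is living and takes 1/16.
Folake predeceased; the 1/16 allotted to Folake's branch passes to Folake's issue by representation.
The 1/16 is divided into 2 equal shares of 1/32 among Chukwudi, Dayo.
Chukwudi is living and takes 1/32.
Dayo is living and takes 1/32.
Jide is living and takes 1/16.
Chidinma predeceased; the 1/4 allotted to Chidinma's branch passes to Chidinma's issue by representation.
The 1/4 is divided into 3 equal shares of 1/12 among Gbenga, Ebele, Segun.
Gbenga is living and takes 1/12.
Ebele is living and takes 1/12.
Segun is living and takes 1/12.
Temitope is living and takes 1/4.

Chukwudi 1/32; Dayo 1/32; Ebele 1/12; Gbenga 1/12; Jide 1/16; Lanre 1/4; Morounke 1/16; Obafemi 1/16; Segun 1/12; Temitope 1/4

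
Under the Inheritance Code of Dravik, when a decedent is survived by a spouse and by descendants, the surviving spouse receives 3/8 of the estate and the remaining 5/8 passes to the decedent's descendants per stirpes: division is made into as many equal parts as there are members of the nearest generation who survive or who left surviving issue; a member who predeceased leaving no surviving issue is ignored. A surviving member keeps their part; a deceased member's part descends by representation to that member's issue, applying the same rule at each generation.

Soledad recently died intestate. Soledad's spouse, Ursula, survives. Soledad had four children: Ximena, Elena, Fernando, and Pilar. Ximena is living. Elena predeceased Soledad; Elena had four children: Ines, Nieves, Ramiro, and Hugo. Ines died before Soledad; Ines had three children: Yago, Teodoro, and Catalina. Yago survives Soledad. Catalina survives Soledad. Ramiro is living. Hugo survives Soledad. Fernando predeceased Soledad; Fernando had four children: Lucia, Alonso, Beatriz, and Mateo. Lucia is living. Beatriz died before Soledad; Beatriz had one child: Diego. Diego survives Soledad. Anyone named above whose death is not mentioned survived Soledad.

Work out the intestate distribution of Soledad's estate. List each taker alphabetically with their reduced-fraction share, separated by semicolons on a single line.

Alonso 5/128; Catalina 5/384; Diego 5/128; Hugo 5/128; Lucia 5/128; Mateo 5/128; Nieves 5/128; Pilar 5/32; Ramiro 5/128; Teodoro 5/384; Ursula 3/8; Ximena 5/32; Yago 5/384

Ursula, as surviving spouse, takes 3/8.
The remaining 5/8 passes to Soledad's descendants per stirpes.
The 5/8 is divided into 4 equal shares of 5/32 among Ximena, Elena, Fernando, Pilar.
Ximena is living and takes 5/32.
Elena predeceased; the 5/32 allotted to Elena's branch passes to Elena's issue by representation.
The 5/32 is divided into 4 equal shares of 5/128 among Ines, Nieves, Ramiro, Hugo.
Ines predeceased; the 5/128 allotted to Ines's branch passes to Ines's issue by representation.
The 5/128 is divided into 3 equal shares of 5/384 among Yago, Teodoro, Catalina.
Yago is living and takes 5/384.
Teodoro is living and takes 5/384.
Catalina is living and takes 5/384.
Nieves is living and takes 5/128.
Ramiro is living and takes 5/128.
Hugo is living and takes 5/128.
Fernando predeceased; the 5/32 allotted to Fernando's branch passes to Fernando's issue by representation.
The 5/32 is divided into 4 equal shares of 5/128 among Lucia, Alonso, Beatriz, Mateo.
Lucia is living and takes 5/128.
Alonso is living and takes 5/128.
Beatriz predeceased; the 5/128 allotted to Beatriz's branch passes to Beatriz's issue by representation.
Diego is the sole taker at this level and receives the full 5/128.
Mateo is living and takes 5/128.
Pilar is living and takes 5/32.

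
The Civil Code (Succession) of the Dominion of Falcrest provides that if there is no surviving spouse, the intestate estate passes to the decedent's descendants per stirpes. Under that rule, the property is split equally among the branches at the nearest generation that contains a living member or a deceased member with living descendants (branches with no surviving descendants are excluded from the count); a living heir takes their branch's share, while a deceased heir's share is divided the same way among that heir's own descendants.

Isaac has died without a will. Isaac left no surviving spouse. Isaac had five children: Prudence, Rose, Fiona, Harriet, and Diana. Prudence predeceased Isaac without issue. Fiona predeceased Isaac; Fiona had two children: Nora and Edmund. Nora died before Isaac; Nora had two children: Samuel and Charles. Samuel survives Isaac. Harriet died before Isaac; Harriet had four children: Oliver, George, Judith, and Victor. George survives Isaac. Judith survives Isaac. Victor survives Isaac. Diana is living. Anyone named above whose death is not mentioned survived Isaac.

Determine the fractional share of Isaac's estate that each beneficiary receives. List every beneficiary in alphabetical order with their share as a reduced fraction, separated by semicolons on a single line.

Charles 1/16; Diana 1/4; Edmund 1/8; George 1/16; Judith 1/16; Oliver 1/16; Rose 1/4; Samuel 1/16; Victor 1/16

There is no surviving spouse, so the entire estate passes to Isaac's descendants per stirpes.
Prudence left no surviving issue, so that branch lapses and is disregarded.
The estate is divided into 4 equal shares of 1/4 among Rose, Fiona, Harriet, Diana.
Rose is living and takes 1/4.
Fiona predeceased; the 1/4 allotted to Fiona's branch passes to Fiona's issue by representation.
The 1/4 is divided into 2 equal shares of 1/8 among Nora, Edmund.
Nora predeceased; the 1/8 allotted to Nora's branch passes to Nora's issue by representation.
The 1/8 is divided into 2 equal shares of 1/16 among Samuel, Charles.
Samuel is living and takes 1/16.
Charles is living and takes 1/16.
Edmund is living and takes 1/8.
Harriet predeceased; the 1/4 allotted to Harriet's branch passes to Harriet's issue by representation.
The 1/4 is divided into 4 equal shares of 1/16 among Oliver, George, Judith, Victor.
Oliver is living and takes 1/16.
George is living and takes 1/16.
Judith is living and takes 1/16.
Victor is living and takes 1/16.
Diana is living and takes 1/4.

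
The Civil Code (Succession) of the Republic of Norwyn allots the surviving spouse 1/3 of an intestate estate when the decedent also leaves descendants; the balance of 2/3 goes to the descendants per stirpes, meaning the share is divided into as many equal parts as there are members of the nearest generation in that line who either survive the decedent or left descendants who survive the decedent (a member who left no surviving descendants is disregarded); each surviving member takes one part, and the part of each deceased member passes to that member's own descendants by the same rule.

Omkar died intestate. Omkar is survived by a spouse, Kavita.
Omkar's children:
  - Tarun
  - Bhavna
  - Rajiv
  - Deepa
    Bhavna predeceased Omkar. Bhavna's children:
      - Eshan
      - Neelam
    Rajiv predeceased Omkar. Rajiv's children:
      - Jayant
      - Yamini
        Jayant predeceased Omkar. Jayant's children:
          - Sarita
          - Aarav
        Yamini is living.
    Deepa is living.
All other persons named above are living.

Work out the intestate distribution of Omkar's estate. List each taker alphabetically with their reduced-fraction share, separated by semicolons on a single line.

Kavita, as surviving spouse, takes 1/3.
The remaining 2/3 passes to Omkar's descendants per stirpes.
The 2/3 is divided into 4 equal shares of 1/6 among Tarun, Bhavna, Rajiv, Deepa.
Tarun is living and takes 1/6.
Bhavna predeceased; the 1/6 allotted to Bhavna's branch passes to Bhavna's issue by representation.
The 1/6 is divided into 2 equal shares of 1/12 among Eshan, Neelam.
Eshan is living and takes 1/12.
Neelam is living and takes 1/12.
Rajiv predeceased; the 1/6 allotted to Rajiv's branch passes to Rajiv's issue by representation.
The 1/6 is divided into 2 equal shares of 1/12 among Jayant, Yamini.
Jayant predeceased; the 1/12 allotted to Jayant's branch passes to Jayant's issue by representation.
The 1/12 is divided into 2 equal shares of 1/24 among Sarita, Aarav.
Sarita is living and takes 1/24.
Aarav is living and takes 1/24.
Yamini is living and takes 1/12.
Deepa is living and takes 1/6.

Aarav 1/24; Deepa 1/6; Eshan 1/12; Kavita 1/3; Neelam 1/12; Sarita 1/24; Tarun 1/6; Yamini 1/12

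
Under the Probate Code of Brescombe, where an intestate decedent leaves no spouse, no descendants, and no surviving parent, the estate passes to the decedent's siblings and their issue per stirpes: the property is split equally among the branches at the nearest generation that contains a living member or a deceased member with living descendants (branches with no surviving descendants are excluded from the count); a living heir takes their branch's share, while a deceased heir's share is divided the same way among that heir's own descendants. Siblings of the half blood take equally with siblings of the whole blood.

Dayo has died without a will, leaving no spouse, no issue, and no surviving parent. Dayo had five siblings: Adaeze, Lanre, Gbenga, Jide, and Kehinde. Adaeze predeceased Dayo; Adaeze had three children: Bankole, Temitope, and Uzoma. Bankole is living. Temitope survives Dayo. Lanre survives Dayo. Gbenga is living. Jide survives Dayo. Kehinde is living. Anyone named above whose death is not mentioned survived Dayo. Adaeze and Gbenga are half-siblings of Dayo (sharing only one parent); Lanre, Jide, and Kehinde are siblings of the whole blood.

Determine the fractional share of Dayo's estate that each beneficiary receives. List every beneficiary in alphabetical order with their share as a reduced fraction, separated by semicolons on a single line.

No spouse, descendants, or parent survives, so the estate passes to Dayo's siblings per stirpes.
Half-blood and whole-blood siblings take equally under the stated rule.
The estate is divided into 5 equal shares of 1/5 among Adaeze, Lanre, Gbenga, Jide, Kehinde.
Adaeze predeceased; the 1/5 allotted to Adaeze's branch passes to Adaeze's issue by representation.
The 1/5 is divided into 3 equal shares of 1/15 among Bankole, Temitope, Uzoma.
Bankole is living and takes 1/15.
Temitope is living and takes 1/15.
Uzoma is living and takes 1/15.
Lanre is living and takes 1/5.
Gbenga is living and takes 1/5.
Jide is living and takes 1/5.
Kehinde is living and takes 1/5.

Bankole 1/15; Gbenga 1/5; Jide 1/5; Kehinde 1/5; Lanre 1/5; Temitope 1/15; Uzoma 1/15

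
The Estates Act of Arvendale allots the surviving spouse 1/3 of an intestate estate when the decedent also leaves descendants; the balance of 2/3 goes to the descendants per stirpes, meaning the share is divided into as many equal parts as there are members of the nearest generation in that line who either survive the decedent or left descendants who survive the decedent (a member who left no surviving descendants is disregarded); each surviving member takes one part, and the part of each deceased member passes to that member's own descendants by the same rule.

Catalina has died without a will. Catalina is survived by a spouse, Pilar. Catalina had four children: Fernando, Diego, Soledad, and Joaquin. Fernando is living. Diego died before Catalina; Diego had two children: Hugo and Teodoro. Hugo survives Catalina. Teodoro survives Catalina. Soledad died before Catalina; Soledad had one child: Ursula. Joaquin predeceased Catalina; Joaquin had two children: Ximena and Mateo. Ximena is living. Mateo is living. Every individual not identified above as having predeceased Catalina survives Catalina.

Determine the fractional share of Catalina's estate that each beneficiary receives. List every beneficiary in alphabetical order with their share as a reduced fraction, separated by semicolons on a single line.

Pilar, as surviving spouse, takes 1/3.
The remaining 2/3 passes to Catalina's descendants per stirpes.
The 2/3 is divided into 4 equal shares of 1/6 among Fernando, Diego, Soledad, Joaquin.
Fernando is living and takes 1/6.
Diego predeceased; the 1/6 allotted to Diego's branch passes to Diego's issue by representation.
The 1/6 is divided into 2 equal shares of 1/12 among Hugo, Teodoro.
Hugo is living and takes 1/12.
Teodoro is living and takes 1/12.
Soledad predeceased; the 1/6 allotted to Soledad's branch passes to Soledad's issue by representation.
Ursula is the sole taker at this level and receives the full 1/6.
Joaquin predeceased; the 1/6 allotted to Joaquin's branch passes to Joaquin's issue by representation.
The 1/6 is divided into 2 equal shares of 1/12 among Ximena, Mateo.
Ximena is living and takes 1/12.
Mateo is living and takes 1/12.

Fernando 1/6; Hugo 1/12; Mateo 1/12; Pilar 1/3; Teodoro 1/12; Ursula 1/6; Ximena 1/12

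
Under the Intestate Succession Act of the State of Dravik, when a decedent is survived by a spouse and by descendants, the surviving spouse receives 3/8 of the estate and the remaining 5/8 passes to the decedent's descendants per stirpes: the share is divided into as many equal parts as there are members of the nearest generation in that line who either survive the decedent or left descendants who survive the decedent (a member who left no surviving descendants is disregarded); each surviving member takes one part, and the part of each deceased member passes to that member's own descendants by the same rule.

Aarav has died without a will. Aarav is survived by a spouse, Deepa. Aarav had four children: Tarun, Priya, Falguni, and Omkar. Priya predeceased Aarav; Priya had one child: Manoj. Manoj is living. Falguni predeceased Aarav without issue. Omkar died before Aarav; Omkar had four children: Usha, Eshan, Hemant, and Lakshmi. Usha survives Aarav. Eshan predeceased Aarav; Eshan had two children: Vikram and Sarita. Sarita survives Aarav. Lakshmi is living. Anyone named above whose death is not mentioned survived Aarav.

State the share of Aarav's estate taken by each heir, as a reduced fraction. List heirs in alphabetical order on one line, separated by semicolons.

Deepa, as surviving spouse, takes 3/8.
The remaining 5/8 passes to Aarav's descendants per stirpes.
Falguni left no surviving issue, so that branch lapses and is disregarded.
The 5/8 is divided into 3 equal shares of 5/24 among Tarun, Priya, Omkar.
Tarun is living and takes 5/24.
Priya predeceased; the 5/24 allotted to Priya's branch passes to Priya's issue by representation.
Manoj is the sole taker at this level and receives the full 5/24.
Omkar predeceased; the 5/24 allotted to Omkar's branch passes to Omkar's issue by representation.
The 5/24 is divided into 4 equal shares of 5/96 among Usha, Eshan, Hemant, Lakshmi.
Usha is living and takes 5/96.
Eshan predeceased; the 5/96 allotted to Eshan's branch passes to Eshan's issue by representation.
The 5/96 is divided into 2 equal shares of 5/192 among Vikram, Sarita.
Vikram is living and takes 5/192.
Sarita is living and takes 5/192.
Hemant is living and takes 5/96.
Lakshmi is living and takes 5/96.

Deepa 3/8; Hemant 5/96; Lakshmi 5/96; Manoj 5/24; Sarita 5/192; Tarun 5/24; Usha 5/96; Vikram 5/192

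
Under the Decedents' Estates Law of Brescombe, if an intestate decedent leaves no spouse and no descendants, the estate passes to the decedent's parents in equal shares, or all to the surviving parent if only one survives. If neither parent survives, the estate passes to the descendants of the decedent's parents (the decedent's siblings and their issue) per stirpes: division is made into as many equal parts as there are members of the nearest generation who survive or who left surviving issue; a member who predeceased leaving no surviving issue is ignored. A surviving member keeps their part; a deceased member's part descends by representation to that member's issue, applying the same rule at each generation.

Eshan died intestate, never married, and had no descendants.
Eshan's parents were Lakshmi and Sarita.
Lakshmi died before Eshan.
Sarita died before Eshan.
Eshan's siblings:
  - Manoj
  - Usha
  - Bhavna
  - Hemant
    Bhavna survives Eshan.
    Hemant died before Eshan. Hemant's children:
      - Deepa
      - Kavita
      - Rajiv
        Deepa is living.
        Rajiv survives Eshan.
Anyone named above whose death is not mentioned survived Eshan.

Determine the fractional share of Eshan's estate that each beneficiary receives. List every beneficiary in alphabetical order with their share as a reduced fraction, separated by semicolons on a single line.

Neither parent survives and there are no descendants, so the estate passes to Eshan's siblings and their issue per stirpes.
The estate is divided into 4 equal shares of 1/4 among Manoj, Usha, Bhavna, Hemant.
Manoj is living and takes 1/4.
Usha is living and takes 1/4.
Bhavna is living and takes 1/4.
Hemant predeceased; the 1/4 allotted to Hemant's branch passes to Hemant's issue by representation.
The 1/4 is divided into 3 equal shares of 1/12 among Deepa, Kavita, Rajiv.
Deepa is living and takes 1/12.
Kavita is living and takes 1/12.
Rajiv is living and takes 1/12.

Bhavna 1/4; Deepa 1/12; Kavita 1/12; Manoj 1/4; Rajiv 1/12; Usha 1/4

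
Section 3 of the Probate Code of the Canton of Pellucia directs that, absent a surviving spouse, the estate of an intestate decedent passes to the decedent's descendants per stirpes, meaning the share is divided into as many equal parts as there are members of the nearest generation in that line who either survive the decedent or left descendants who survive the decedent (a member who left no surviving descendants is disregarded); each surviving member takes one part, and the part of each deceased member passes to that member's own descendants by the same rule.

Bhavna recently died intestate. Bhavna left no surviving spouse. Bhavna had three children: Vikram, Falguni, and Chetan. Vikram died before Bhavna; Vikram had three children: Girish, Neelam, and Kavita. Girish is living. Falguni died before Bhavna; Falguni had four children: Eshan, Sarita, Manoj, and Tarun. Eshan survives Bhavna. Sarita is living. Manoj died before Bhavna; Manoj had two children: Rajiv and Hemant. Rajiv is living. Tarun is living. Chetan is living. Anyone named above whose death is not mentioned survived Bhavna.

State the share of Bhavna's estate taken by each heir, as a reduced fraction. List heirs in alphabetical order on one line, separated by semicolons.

Chetan 1/3; Eshan 1/12; Girish 1/9; Hemant 1/24; Kavita 1/9; Neelam 1/9; Rajiv 1/24; Sarita 1/12; Tarun 1/12

There is no surviving spouse, so the entire estate passes to Bhavna's descendants per stirpes.
The estate is divided into 3 equal shares of 1/3 among Vikram, Falguni, Chetan.
Vikram predeceased; the 1/3 allotted to Vikram's branch passes to Vikram's issue by representation.
The 1/3 is divided into 3 equal shares of 1/9 among Girish, Neelam, Kavita.
Girish is living and takes 1/9.
Neelam is living and takes 1/9.
Kavita is living and takes 1/9.
Falguni predeceased; the 1/3 allotted to Falguni's branch passes to Falguni's issue by representation.
The 1/3 is divided into 4 equal shares of 1/12 among Eshan, Sarita, Manoj, Tarun.
Eshan is living and takes 1/12.
Sarita is living and takes 1/12.
Manoj predeceased; the 1/12 allotted to Manoj's branch passes to Manoj's issue by representation.
The 1/12 is divided into 2 equal shares of 1/24 among Rajiv, Hemant.
Rajiv is living and takes 1/24.
Hemant is living and takes 1/24.
Tarun is living and takes 1/12.
Chetan is living and takes 1/3.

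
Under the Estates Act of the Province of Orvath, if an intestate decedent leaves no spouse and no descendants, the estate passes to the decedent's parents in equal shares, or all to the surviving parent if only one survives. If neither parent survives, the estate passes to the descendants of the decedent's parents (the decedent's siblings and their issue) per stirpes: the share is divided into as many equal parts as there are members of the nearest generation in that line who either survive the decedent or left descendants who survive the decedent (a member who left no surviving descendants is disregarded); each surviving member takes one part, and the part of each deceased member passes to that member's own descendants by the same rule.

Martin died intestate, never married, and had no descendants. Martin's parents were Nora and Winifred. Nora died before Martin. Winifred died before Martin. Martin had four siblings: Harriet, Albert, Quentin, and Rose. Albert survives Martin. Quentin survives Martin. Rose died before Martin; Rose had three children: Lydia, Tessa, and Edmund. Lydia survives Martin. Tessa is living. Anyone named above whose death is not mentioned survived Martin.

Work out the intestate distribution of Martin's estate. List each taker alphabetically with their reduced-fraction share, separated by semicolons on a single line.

Albert 1/4; Edmund 1/12; Harriet 1/4; Lydia 1/12; Quentin 1/4; Tessa 1/12

Neither parent survives and there are no descendants, so the estate passes to Martin's siblings and their issue per stirpes.
The estate is divided into 4 equal shares of 1/4 among Harriet, Albert, Quentin, Rose.
Harriet is living and takes 1/4.
Albert is living and takes 1/4.
Quentin is living and takes 1/4.
Rose predeceased; the 1/4 allotted to Rose's branch passes to Rose's issue by representation.
The 1/4 is divided into 3 equal shares of 1/12 among Lydia, Tessa, Edmund.
Lydia is living and takes 1/12.
Tessa is living and takes 1/12.
Edmund is living and takes 1/12.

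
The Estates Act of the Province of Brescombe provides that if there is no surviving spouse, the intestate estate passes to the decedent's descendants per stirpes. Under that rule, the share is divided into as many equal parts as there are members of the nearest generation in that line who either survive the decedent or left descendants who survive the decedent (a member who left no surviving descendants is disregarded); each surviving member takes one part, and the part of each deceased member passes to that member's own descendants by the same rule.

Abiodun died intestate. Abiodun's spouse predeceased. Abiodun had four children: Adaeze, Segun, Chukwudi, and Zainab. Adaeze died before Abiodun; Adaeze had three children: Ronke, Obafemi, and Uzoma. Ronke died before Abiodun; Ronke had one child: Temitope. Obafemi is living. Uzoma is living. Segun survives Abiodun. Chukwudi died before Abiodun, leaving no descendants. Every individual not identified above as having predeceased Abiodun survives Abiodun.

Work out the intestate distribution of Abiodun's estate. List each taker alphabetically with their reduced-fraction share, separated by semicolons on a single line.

Obafemi 1/9; Segun 1/3; Temitope 1/9; Uzoma 1/9; Zainab 1/3

There is no surviving spouse, so the entire estate passes to Abiodun's descendants per stirpes.
Chukwudi left no surviving issue, so that branch lapses and is disregarded.
The estate is divided into 3 equal shares of 1/3 among Adaeze, Segun, Zainab.
Adaeze predeceased; the 1/3 allotted to Adaeze's branch passes to Adaeze's issue by representation.
The 1/3 is divided into 3 equal shares of 1/9 among Ronke, Obafemi, Uzoma.
Ronke predeceased; the 1/9 allotted to Ronke's branch passes to Ronke's issue by representation.
Temitope is the sole taker at this level and receives the full 1/9.
Obafemi is living and takes 1/9.
Uzoma is living and takes 1/9.
Segun is living and takes 1/3.
Zainab is living and takes 1/3.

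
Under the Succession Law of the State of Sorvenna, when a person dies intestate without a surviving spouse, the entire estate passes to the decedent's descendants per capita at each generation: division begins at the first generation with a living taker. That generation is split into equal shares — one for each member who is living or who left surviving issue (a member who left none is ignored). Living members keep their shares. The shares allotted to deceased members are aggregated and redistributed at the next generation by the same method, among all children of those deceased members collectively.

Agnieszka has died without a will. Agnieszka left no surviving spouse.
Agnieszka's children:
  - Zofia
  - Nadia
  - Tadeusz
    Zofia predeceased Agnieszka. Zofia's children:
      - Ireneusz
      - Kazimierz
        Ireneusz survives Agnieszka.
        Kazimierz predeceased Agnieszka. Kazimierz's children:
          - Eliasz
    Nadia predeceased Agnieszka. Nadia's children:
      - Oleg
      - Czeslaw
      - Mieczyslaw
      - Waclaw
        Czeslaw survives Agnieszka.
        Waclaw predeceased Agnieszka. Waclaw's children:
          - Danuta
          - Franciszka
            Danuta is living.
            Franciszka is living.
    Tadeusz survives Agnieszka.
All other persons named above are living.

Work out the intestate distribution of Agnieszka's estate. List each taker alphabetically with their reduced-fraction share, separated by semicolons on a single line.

There is no surviving spouse, so the entire estate passes to Agnieszka's descendants per capita at each generation.
At generation 1 (Zofia, Nadia, Tadeusz) there are 3 shares of (1)/3 = 1/3 each.
Living: Tadeusz — each takes 1/3.
Deceased: Zofia and Nadia. Their combined 2/3 is pooled and carried to generation 2.
At generation 2 (Ireneusz, Kazimierz, Oleg, Czeslaw, Mieczyslaw, Waclaw) there are 6 shares of (2/3)/6 = 1/9 each.
Living: Ireneusz, Oleg, Czeslaw, and Mieczyslaw — each takes 1/9.
Deceased: Kazimierz and Waclaw. Their combined 2/9 is pooled and carried to generation 3.
At generation 3 (Eliasz, Danuta, Franciszka) there are 3 shares of (2/9)/3 = 2/27 each.
Living: Eliasz, Danuta, and Franciszka — each takes 2/27.

Czeslaw 1/9; Danuta 2/27; Eliasz 2/27; Franciszka 2/27; Ireneusz 1/9; Mieczyslaw 1/9; Oleg 1/9; Tadeusz 1/3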